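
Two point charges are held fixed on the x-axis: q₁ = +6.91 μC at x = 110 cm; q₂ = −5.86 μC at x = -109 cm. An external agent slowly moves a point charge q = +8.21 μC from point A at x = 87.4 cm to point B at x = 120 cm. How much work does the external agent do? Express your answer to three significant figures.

For quasistatic motion the external work equals the change in potential energy: W_ext = qΔV = q(V_B − V_A).
At A: distances to the source charges are 0.226 m, 1.96 m; V_A = Σ kqᵢ/rᵢ = 2.48×10⁵ V.
At B: distances to the source charges are 0.100 m, 2.29 m; V_B = Σ kqᵢ/rᵢ = 5.98×10⁵ V.
ΔV = V_B − V_A = 3.50×10⁵ V.
W_ext = qΔV = (8.21×10⁻⁶ C)(3.50×10⁵ V) = 2.87 J.

2.87 J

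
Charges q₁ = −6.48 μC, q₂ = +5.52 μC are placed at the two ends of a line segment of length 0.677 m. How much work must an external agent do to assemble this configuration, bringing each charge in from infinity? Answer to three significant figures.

-0.475 J

The assembly work is the sum of pairwise potential energies, U = Σ_{i<j} kqᵢqⱼ/rᵢⱼ.
The separation is r = 0.677 m.
U = (-0.475) = -0.475 J.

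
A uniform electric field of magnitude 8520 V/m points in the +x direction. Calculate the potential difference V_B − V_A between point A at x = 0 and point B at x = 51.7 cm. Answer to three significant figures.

In a uniform field, potential decreases in the direction of E: V_B − V_A = −E·Δx.
V_B − V_A = −(8520 V/m)(0.517 m) = -4400 V.

-4400 V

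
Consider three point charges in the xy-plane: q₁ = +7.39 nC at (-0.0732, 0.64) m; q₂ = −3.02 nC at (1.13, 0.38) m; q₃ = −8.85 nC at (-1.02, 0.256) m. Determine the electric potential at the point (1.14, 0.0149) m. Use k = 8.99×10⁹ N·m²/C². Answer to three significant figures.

-62.3 V

Electric potential is a scalar, so the contributions from each charge add algebraically: V = Σ kqᵢ/rᵢ.
Distances from the field point to each charge: r₁ = 1.36 m, r₂ = 0.365 m, r₃ = 2.17 m.
V = k[(7.39×10⁻⁹)/(1.36) + (-3.02×10⁻⁹)/(0.365) + (-8.85×10⁻⁹)/(2.17)] = -62.3 V.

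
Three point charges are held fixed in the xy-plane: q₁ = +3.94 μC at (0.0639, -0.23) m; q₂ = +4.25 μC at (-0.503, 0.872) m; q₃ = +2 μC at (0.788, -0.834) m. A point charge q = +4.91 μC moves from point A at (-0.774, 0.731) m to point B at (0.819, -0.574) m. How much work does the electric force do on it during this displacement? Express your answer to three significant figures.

0.148 J

The work done by the electric force is W_field = −ΔU = −q(V_B − V_A) = q(V_A − V_B).
At A: distances to the source charges are 1.27 m, 0.305 m, 2.21 m; V_A = Σ kqᵢ/rᵢ = 1.61×10⁵ V.
At B: distances to the source charges are 0.830 m, 1.96 m, 0.262 m; V_B = Σ kqᵢ/rᵢ = 1.31×10⁵ V.
ΔV = V_B − V_A = -3.01×10⁴ V.
W_field = −qΔV = −(4.91×10⁻⁶ C)(-3.01×10⁴ V) = 0.148 J.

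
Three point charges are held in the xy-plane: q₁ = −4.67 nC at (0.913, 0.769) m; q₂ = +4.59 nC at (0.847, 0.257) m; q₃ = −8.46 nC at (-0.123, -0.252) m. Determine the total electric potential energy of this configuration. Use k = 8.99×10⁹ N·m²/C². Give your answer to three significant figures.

The assembly work is the sum of pairwise potential energies, U = Σ_{i<j} kqᵢqⱼ/rᵢⱼ.
Pair separations: r₁₂ = 0.516 m, r₁₃ = 1.45 m, r₂₃ = 1.10 m.
U = (-3.73×10⁻⁷) + (2.44×10⁻⁷) + (-3.19×10⁻⁷) = -4.48×10⁻⁷ J.

-4.48×10⁻⁷ J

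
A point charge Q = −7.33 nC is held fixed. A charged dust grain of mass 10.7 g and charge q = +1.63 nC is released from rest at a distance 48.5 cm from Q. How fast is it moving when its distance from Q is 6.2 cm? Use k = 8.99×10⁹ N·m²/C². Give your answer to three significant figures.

Only the electrostatic force acts, so mechanical energy is conserved: ½mv² = U₁ − U₂ = kQq(1/r₁ − 1/r₂).
U₁ − U₂ = (8.99×10⁹ N·m²/C²)(-7.33×10⁻⁹ C)(1.63×10⁻⁹ C)(1/0.485 − 1/0.0620) = 1.51×10⁻⁶ J.
v = √(2·1.51×10⁻⁶/0.0107) = 0.0168 m/s.

0.0168 m/s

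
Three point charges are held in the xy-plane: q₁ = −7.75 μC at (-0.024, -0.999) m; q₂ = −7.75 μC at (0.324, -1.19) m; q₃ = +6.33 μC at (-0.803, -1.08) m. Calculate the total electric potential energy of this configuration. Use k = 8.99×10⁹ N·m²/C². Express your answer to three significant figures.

The work to assemble the configuration equals its total potential energy, U = Σ kqᵢqⱼ/rᵢⱼ over all pairs.
Pair separations: r₁₂ = 0.397 m, r₁₃ = 0.783 m, r₂₃ = 1.13 m.
U = (1.36) + (-0.563) + (-0.389) = 0.408 J.

0.408 J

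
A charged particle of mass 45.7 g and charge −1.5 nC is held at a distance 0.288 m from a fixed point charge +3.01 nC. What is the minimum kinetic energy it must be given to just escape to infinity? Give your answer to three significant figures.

1.41×10⁻⁷ J

To just escape, total mechanical energy must reach zero at infinity: ½mv²_min + U = 0, so ½mv²_min = −U = |kQq|/r.
|U| = |kQq|/r = (8.99×10⁹ N·m²/C²)(3.01×10⁻⁹)(1.50×10⁻⁹)/(0.288) = 1.41×10⁻⁷ J.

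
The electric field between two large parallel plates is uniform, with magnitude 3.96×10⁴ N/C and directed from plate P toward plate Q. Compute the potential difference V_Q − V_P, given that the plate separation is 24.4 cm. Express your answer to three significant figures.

In a uniform field, potential decreases in the direction of E: ΔV = −E·d for a displacement d parallel to E.
Going from P to Q is a displacement of 24.4 cm along the field, so V_Q − V_P = −Ed = -9660 V.

-9660 V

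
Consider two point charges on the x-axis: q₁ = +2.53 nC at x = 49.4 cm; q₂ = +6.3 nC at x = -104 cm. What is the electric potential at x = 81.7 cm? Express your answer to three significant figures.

101 V

The total potential is the scalar sum of each charge's contribution, V = Σ kqᵢ/rᵢ.
Distances from the field point to each charge: r₁ = 0.323 m, r₂ = 1.86 m.
V = k[(2.53×10⁻⁹)/(0.323) + (6.30×10⁻⁹)/(1.86)] = 101 V.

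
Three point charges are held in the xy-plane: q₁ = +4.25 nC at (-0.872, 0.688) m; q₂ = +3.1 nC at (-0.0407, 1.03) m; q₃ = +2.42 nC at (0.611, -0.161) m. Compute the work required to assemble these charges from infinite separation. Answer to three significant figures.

2.36×10⁻⁷ J

The work to assemble the configuration equals its total potential energy, U = Σ kqᵢqⱼ/rᵢⱼ over all pairs.
Pair separations: r₁₂ = 0.899 m, r₁₃ = 1.71 m, r₂₃ = 1.36 m.
U = (1.32×10⁻⁷) + (5.41×10⁻⁸) + (4.97×10⁻⁸) = 2.36×10⁻⁷ J.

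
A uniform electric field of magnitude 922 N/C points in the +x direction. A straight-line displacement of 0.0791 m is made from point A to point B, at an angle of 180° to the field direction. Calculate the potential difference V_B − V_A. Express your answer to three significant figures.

Only the component of displacement along E changes the potential: ΔV = −E·d·cosθ.
ΔV = −(922 V/m)(0.0791 m)cos180° = 72.9 V.

72.9 V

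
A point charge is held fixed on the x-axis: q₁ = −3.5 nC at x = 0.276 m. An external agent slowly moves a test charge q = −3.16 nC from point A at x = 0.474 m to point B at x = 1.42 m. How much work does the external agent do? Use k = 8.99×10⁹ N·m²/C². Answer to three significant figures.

For quasistatic motion the external work equals the change in potential energy: W_ext = qΔV = q(V_B − V_A).
At A: distance to the source charge is 0.198 m; V_A = kq₁/r = -159 V.
At B: distance to the source charge is 1.14 m; V_B = kq₁/r = -27.5 V.
ΔV = V_B − V_A = 131 V.
W_ext = qΔV = (-3.16×10⁻⁹ C)(131 V) = -4.15×10⁻⁷ J.

-4.15×10⁻⁷ J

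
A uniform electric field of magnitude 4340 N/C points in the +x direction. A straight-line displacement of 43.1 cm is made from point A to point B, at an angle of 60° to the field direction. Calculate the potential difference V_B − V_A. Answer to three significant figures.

Only the component of displacement along E changes the potential: ΔV = −E·d·cosθ.
ΔV = −(4340 V/m)(0.431 m)cos60° = -935 V.

-935 V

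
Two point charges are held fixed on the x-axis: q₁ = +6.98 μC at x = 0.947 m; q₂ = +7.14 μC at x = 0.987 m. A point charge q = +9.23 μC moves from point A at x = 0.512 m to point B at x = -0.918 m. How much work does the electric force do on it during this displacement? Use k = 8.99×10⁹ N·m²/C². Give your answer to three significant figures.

The work done by the electric force is W_field = −ΔU = −q(V_B − V_A) = q(V_A − V_B).
At A: distances to the source charges are 0.435 m, 0.475 m; V_A = Σ kqᵢ/rᵢ = 2.79×10⁵ V.
At B: distances to the source charges are 1.86 m, 1.91 m; V_B = Σ kqᵢ/rᵢ = 6.73×10⁴ V.
ΔV = V_B − V_A = -2.12×10⁵ V.
W_field = −qΔV = −(9.23×10⁻⁶ C)(-2.12×10⁵ V) = 1.96 J.

1.96 J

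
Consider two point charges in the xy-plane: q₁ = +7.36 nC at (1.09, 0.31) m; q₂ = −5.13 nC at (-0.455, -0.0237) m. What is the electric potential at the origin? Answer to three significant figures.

Electric potential is a scalar, so the contributions from each charge add algebraically: V = Σ kqᵢ/rᵢ.
Distances from the field point to each charge: r₁ = 1.13 m, r₂ = 0.456 m.
V = k[(7.36×10⁻⁹)/(1.13) + (-5.13×10⁻⁹)/(0.456)] = -42.8 V.

-42.8 V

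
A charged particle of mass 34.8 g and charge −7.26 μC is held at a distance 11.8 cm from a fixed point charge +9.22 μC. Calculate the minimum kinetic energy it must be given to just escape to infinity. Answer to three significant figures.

To just escape, total mechanical energy must reach zero at infinity: ½mv²_min + U = 0, so ½mv²_min = −U = |kQq|/r.
|U| = |kQq|/r = (8.99×10⁹ N·m²/C²)(9.22×10⁻⁶)(7.26×10⁻⁶)/(0.118) = 5.10 J.

5.10 J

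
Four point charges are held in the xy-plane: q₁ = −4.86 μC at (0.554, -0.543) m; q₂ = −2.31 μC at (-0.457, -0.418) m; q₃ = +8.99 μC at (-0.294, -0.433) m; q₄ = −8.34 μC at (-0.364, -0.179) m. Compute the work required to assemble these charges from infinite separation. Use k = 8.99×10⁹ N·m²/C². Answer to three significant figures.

The work to assemble the configuration equals its total potential energy, U = Σ kqᵢqⱼ/rᵢⱼ over all pairs.
Pair separations: r₁₂ = 1.02 m, r₁₃ = 0.855 m, r₁₄ = 0.988 m, r₂₃ = 0.164 m, r₂₄ = 0.256 m, r₃₄ = 0.263 m.
Summing all 6 pair terms gives U = -3.01 J.

-3.01 J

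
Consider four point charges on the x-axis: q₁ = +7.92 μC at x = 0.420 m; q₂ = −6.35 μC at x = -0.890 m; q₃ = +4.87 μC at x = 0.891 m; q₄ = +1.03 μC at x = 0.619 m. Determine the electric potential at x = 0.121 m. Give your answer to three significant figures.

2.57×10⁵ V

Electric potential is a scalar, so the contributions from each charge add algebraically: V = Σ kqᵢ/rᵢ.
Distances from the field point to each charge: r₁ = 0.299 m, r₂ = 1.01 m, r₃ = 0.770 m, r₄ = 0.498 m.
V = k[(7.92×10⁻⁶)/(0.299) + (-6.35×10⁻⁶)/(1.01) + (4.87×10⁻⁶)/(0.770) + (1.03×10⁻⁶)/(0.498)] = 2.57×10⁵ V.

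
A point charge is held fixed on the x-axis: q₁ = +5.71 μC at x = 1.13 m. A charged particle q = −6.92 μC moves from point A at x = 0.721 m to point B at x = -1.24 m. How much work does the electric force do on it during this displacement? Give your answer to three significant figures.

The work done by the electric force is W_field = −ΔU = −q(V_B − V_A) = q(V_A − V_B).
At A: distance to the source charge is 0.409 m; V_A = kq₁/r = 1.26×10⁵ V.
At B: distance to the source charge is 2.37 m; V_B = kq₁/r = 2.17×10⁴ V.
ΔV = V_B − V_A = -1.04×10⁵ V.
W_field = −qΔV = −(-6.92×10⁻⁶ C)(-1.04×10⁵ V) = -0.719 J.

-0.719 J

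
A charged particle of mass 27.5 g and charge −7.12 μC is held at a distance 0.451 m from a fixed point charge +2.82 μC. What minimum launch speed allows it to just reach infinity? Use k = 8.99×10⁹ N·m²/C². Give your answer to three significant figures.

5.40 m/s

To just escape, total mechanical energy must reach zero at infinity: ½mv²_min + U = 0, so ½mv²_min = −U = |kQq|/r.
|U| = |kQq|/r = (8.99×10⁹ N·m²/C²)(2.82×10⁻⁶)(7.12×10⁻⁶)/(0.451) = 0.400 J.
v_min = √(2|U|/m) = √(2·0.400/0.0275) = 5.40 m/s.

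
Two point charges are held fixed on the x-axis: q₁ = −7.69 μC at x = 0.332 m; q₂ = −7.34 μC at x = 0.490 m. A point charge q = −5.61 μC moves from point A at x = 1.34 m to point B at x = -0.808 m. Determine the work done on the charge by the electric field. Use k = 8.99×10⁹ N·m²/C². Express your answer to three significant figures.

The work done by the electric force is W_field = −ΔU = −q(V_B − V_A) = q(V_A − V_B).
At A: distances to the source charges are 1.01 m, 0.850 m; V_A = Σ kqᵢ/rᵢ = -1.46×10⁵ V.
At B: distances to the source charges are 1.14 m, 1.30 m; V_B = Σ kqᵢ/rᵢ = -1.11×10⁵ V.
ΔV = V_B − V_A = 3.47×10⁴ V.
W_field = −qΔV = −(-5.61×10⁻⁶ C)(3.47×10⁴ V) = 0.195 J.

0.195 J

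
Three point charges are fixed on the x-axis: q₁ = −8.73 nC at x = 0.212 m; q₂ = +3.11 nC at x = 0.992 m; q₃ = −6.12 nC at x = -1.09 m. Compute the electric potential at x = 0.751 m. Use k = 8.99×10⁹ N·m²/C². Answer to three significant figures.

-59.5 V

Electric potential is a scalar, so the contributions from each charge add algebraically: V = Σ kqᵢ/rᵢ.
Distances from the field point to each charge: r₁ = 0.539 m, r₂ = 0.241 m, r₃ = 1.84 m.
V = k[(-8.73×10⁻⁹)/(0.539) + (3.11×10⁻⁹)/(0.241) + (-6.12×10⁻⁹)/(1.84)] = -59.5 V.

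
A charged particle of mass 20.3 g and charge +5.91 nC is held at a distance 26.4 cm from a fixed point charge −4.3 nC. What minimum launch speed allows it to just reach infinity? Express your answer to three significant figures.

To just escape, total mechanical energy must reach zero at infinity: ½mv²_min + U = 0, so ½mv²_min = −U = |kQq|/r.
|U| = |kQq|/r = (8.99×10⁹ N·m²/C²)(4.30×10⁻⁹)(5.91×10⁻⁹)/(0.264) = 8.65×10⁻⁷ J.
v_min = √(2|U|/m) = √(2·8.65×10⁻⁷/0.0203) = 9.23×10⁻³ m/s.

9.23×10⁻³ m/s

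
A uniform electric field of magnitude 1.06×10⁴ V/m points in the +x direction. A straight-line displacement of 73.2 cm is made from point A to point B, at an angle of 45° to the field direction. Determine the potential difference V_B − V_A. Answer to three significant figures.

Only the component of displacement along E changes the potential: ΔV = −E·d·cosθ.
ΔV = −(1.06×10⁴ V/m)(0.732 m)cos45° = -5490 V.

-5490 V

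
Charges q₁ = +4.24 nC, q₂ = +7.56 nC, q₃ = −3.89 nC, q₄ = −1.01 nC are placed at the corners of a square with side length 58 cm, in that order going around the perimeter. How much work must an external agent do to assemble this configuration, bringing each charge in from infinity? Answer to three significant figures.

The assembly work is the sum of pairwise potential energies, U = Σ_{i<j} kqᵢqⱼ/rᵢⱼ.
The four side pairs have separation 0.580 m and the two diagonal pairs 0.820 m.
Summing all 6 pair terms gives U = -2.29×10⁻⁷ J.

-2.29×10⁻⁷ J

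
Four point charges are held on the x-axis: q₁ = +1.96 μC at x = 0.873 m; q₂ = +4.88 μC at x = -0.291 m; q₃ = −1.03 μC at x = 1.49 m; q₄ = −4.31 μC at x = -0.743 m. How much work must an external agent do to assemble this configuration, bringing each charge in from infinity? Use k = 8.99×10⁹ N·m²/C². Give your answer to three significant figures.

The assembly work is the sum of pairwise potential energies, U = Σ_{i<j} kqᵢqⱼ/rᵢⱼ.
Pair separations: r₁₂ = 1.16 m, r₁₃ = 0.617 m, r₁₄ = 1.62 m, r₂₃ = 1.78 m, r₂₄ = 0.452 m, r₃₄ = 2.23 m.
Summing all 6 pair terms gives U = -0.428 J.

-0.428 J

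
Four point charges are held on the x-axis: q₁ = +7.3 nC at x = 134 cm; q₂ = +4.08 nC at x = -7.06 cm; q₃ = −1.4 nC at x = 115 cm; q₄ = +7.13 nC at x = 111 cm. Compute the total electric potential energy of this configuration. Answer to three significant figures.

The work to assemble the configuration equals its total potential energy, U = Σ kqᵢqⱼ/rᵢⱼ over all pairs.
Pair separations: r₁₂ = 1.41 m, r₁₃ = 0.190 m, r₁₄ = 0.230 m, r₂₃ = 1.22 m, r₂₄ = 1.18 m, r₃₄ = 0.0400 m.
Summing all 6 pair terms gives U = -3.23×10⁻⁷ J.

-3.23×10⁻⁷ J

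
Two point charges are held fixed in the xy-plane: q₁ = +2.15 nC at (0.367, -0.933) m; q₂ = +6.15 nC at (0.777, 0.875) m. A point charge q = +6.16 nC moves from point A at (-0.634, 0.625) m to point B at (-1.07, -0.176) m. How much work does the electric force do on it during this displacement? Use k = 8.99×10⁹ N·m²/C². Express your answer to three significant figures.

6.84×10⁻⁸ J

The work done by the electric force is W_field = −ΔU = −q(V_B − V_A) = q(V_A − V_B).
At A: distances to the source charges are 1.85 m, 1.43 m; V_A = Σ kqᵢ/rᵢ = 49.0 V.
At B: distances to the source charges are 1.62 m, 2.13 m; V_B = Σ kqᵢ/rᵢ = 37.9 V.
ΔV = V_B − V_A = -11.1 V.
W_field = −qΔV = −(6.16×10⁻⁹ C)(-11.1 V) = 6.84×10⁻⁸ J.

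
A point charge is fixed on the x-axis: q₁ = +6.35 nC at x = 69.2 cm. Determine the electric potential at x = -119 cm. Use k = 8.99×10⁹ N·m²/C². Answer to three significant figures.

Electric potential is a scalar, so the contributions from each charge add algebraically: V = Σ kqᵢ/rᵢ.
V = k[(6.35×10⁻⁹)/(1.88)] = 30.3 V.

30.3 V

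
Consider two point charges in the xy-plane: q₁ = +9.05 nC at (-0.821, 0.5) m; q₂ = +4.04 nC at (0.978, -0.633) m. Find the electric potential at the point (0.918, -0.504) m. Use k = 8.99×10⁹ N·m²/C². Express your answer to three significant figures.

296 V

Electric potential is a scalar, so the contributions from each charge add algebraically: V = Σ kqᵢ/rᵢ.
Distances from the field point to each charge: r₁ = 2.01 m, r₂ = 0.142 m.
V = k[(9.05×10⁻⁹)/(2.01) + (4.04×10⁻⁹)/(0.142)] = 296 V.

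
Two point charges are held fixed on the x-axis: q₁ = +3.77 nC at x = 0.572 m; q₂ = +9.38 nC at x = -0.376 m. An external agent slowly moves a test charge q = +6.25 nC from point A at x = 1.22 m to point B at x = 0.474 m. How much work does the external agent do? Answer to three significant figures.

For quasistatic motion the external work equals the change in potential energy: W_ext = qΔV = q(V_B − V_A).
At A: distances to the source charges are 0.648 m, 1.60 m; V_A = Σ kqᵢ/rᵢ = 105 V.
At B: distances to the source charges are 0.0980 m, 0.850 m; V_B = Σ kqᵢ/rᵢ = 445 V.
ΔV = V_B − V_A = 340 V.
W_ext = qΔV = (6.25×10⁻⁹ C)(340 V) = 2.12×10⁻⁶ J.

2.12×10⁻⁶ J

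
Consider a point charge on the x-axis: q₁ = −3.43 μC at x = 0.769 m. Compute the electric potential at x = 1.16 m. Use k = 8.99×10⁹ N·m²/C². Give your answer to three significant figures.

The total potential is the scalar sum of each charge's contribution, V = Σ kqᵢ/rᵢ.
V = k[(-3.43×10⁻⁶)/(0.391)] = -7.89×10⁴ V.

-7.89×10⁴ V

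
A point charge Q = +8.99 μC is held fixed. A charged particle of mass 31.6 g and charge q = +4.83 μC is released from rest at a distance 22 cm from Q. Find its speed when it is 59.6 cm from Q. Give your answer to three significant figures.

Only the electrostatic force acts, so mechanical energy is conserved: ½mv² = U₁ − U₂ = kQq(1/r₁ − 1/r₂).
U₁ − U₂ = (8.99×10⁹ N·m²/C²)(8.99×10⁻⁶ C)(4.83×10⁻⁶ C)(1/0.220 − 1/0.596) = 1.12 J.
v = √(2·1.12/0.0316) = 8.42 m/s.

8.42 m/s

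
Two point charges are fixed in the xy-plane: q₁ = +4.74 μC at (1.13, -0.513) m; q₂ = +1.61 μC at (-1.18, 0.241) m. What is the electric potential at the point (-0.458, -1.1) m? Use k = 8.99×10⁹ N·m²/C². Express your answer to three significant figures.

3.47×10⁴ V

Electric potential is a scalar, so the contributions from each charge add algebraically: V = Σ kqᵢ/rᵢ.
Distances from the field point to each charge: r₁ = 1.69 m, r₂ = 1.52 m.
V = k[(4.74×10⁻⁶)/(1.69) + (1.61×10⁻⁶)/(1.52)] = 3.47×10⁴ V.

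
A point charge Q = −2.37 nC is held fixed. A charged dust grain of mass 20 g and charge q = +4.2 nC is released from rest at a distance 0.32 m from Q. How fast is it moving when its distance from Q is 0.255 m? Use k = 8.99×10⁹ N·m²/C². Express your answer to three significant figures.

2.67×10⁻³ m/s

Only the electrostatic force acts, so mechanical energy is conserved: ½mv² = U₁ − U₂ = kQq(1/r₁ − 1/r₂).
U₁ − U₂ = (8.99×10⁹ N·m²/C²)(-2.37×10⁻⁹ C)(4.20×10⁻⁹ C)(1/0.320 − 1/0.255) = 7.13×10⁻⁸ J.
v = √(2·7.13×10⁻⁸/0.0200) = 2.67×10⁻³ m/s.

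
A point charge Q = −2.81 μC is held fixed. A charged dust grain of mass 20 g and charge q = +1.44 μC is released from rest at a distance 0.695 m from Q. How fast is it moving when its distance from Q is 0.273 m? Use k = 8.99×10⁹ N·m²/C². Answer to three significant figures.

Only the electrostatic force acts, so mechanical energy is conserved: ½mv² = U₁ − U₂ = kQq(1/r₁ − 1/r₂).
U₁ − U₂ = (8.99×10⁹ N·m²/C²)(-2.81×10⁻⁶ C)(1.44×10⁻⁶ C)(1/0.695 − 1/0.273) = 0.0809 J.
v = √(2·0.0809/0.0200) = 2.84 m/s.

2.84 m/s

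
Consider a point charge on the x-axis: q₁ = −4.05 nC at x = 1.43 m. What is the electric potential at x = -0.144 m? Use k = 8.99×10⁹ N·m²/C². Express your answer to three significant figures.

The total potential is the scalar sum of each charge's contribution, V = Σ kqᵢ/rᵢ.
V = k[(-4.05×10⁻⁹)/(1.57)] = -23.1 V.

-23.1 V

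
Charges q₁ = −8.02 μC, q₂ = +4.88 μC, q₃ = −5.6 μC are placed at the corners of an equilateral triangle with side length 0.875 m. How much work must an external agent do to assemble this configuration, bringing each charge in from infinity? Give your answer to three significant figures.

-0.221 J

The assembly work is the sum of pairwise potential energies, U = Σ_{i<j} kqᵢqⱼ/rᵢⱼ.
All three pair separations equal the side length, 0.875 m.
U = (-0.402) + (0.461) + (-0.281) = -0.221 J.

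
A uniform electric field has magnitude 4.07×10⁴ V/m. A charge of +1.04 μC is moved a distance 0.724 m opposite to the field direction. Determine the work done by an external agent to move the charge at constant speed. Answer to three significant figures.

0.0306 J

The potential change for a displacement 0.724 m opposite to the field direction is ΔV = +Ed = 2.95×10⁴ V.
W_ext = qΔV = 0.0306 J.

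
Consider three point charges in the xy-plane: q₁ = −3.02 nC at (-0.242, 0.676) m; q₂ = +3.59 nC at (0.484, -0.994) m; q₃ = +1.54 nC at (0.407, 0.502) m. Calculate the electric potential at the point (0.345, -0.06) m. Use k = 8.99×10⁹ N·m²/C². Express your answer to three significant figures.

The total potential is the scalar sum of each charge's contribution, V = Σ kqᵢ/rᵢ.
Distances from the field point to each charge: r₁ = 0.941 m, r₂ = 0.944 m, r₃ = 0.565 m.
V = k[(-3.02×10⁻⁹)/(0.941) + (3.59×10⁻⁹)/(0.944) + (1.54×10⁻⁹)/(0.565)] = 29.8 V.

29.8 V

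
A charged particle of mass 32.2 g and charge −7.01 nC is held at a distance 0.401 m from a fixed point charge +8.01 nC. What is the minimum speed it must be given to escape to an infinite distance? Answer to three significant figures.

To just escape, total mechanical energy must reach zero at infinity: ½mv²_min + U = 0, so ½mv²_min = −U = |kQq|/r.
|U| = |kQq|/r = (8.99×10⁹ N·m²/C²)(8.01×10⁻⁹)(7.01×10⁻⁹)/(0.401) = 1.26×10⁻⁶ J.
v_min = √(2|U|/m) = √(2·1.26×10⁻⁶/0.0322) = 8.84×10⁻³ m/s.

8.84×10⁻³ m/s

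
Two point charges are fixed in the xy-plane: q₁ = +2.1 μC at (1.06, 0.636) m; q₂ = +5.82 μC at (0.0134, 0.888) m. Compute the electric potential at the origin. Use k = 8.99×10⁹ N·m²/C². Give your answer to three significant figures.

The total potential is the scalar sum of each charge's contribution, V = Σ kqᵢ/rᵢ.
Distances from the field point to each charge: r₁ = 1.24 m, r₂ = 0.888 m.
V = k[(2.10×10⁻⁶)/(1.24) + (5.82×10⁻⁶)/(0.888)] = 7.42×10⁴ V.

7.42×10⁴ V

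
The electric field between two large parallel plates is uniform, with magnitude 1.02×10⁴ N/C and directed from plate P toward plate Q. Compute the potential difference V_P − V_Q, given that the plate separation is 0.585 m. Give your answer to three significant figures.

5970 V

In a uniform field, potential decreases in the direction of E: ΔV = −E·d for a displacement d parallel to E.
Going from Q to P is a displacement of 0.585 m opposite to the field, so V_P − V_Q = +Ed = 5970 V.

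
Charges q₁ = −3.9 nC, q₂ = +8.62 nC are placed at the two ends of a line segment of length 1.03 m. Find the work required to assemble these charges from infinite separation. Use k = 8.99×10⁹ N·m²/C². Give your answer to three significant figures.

The assembly work is the sum of pairwise potential energies, U = Σ_{i<j} kqᵢqⱼ/rᵢⱼ.
The separation is r = 1.03 m.
U = (-2.93×10⁻⁷) = -2.93×10⁻⁷ J.

-2.93×10⁻⁷ J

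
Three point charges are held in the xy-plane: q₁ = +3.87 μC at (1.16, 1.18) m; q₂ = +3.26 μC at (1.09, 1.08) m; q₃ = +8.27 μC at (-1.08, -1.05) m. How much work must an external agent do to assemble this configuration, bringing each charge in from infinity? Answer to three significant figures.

The work to assemble the configuration equals its total potential energy, U = Σ kqᵢqⱼ/rᵢⱼ over all pairs.
Pair separations: r₁₂ = 0.122 m, r₁₃ = 3.16 m, r₂₃ = 3.04 m.
U = (0.929) + (0.0910) + (0.0797) = 1.10 J.

1.10 J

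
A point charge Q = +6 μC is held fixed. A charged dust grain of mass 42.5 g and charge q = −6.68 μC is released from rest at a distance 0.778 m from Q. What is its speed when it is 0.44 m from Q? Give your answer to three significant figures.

Only the electrostatic force acts, so mechanical energy is conserved: ½mv² = U₁ − U₂ = kQq(1/r₁ − 1/r₂).
U₁ − U₂ = (8.99×10⁹ N·m²/C²)(6.00×10⁻⁶ C)(-6.68×10⁻⁶ C)(1/0.778 − 1/0.440) = 0.356 J.
v = √(2·0.356/0.0425) = 4.09 m/s.

4.09 m/s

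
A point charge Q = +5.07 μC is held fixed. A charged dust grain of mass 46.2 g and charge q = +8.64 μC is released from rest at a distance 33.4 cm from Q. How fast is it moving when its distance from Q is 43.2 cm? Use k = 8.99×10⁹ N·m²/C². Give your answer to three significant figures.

Only the electrostatic force acts, so mechanical energy is conserved: ½mv² = U₁ − U₂ = kQq(1/r₁ − 1/r₂).
U₁ − U₂ = (8.99×10⁹ N·m²/C²)(5.07×10⁻⁶ C)(8.64×10⁻⁶ C)(1/0.334 − 1/0.432) = 0.267 J.
v = √(2·0.267/0.0462) = 3.40 m/s.

3.40 m/s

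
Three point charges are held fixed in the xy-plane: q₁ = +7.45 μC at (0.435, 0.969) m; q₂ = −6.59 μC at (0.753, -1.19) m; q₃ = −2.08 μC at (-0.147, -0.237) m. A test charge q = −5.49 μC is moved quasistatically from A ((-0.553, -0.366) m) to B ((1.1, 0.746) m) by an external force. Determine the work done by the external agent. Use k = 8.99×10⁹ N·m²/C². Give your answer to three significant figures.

-0.524 J

For quasistatic motion the external work equals the change in potential energy: W_ext = qΔV = q(V_B − V_A).
At A: distances to the source charges are 1.66 m, 1.54 m, 0.426 m; V_A = Σ kqᵢ/rᵢ = -4.19×10⁴ V.
At B: distances to the source charges are 0.701 m, 1.97 m, 1.59 m; V_B = Σ kqᵢ/rᵢ = 5.36×10⁴ V.
ΔV = V_B − V_A = 9.55×10⁴ V.
W_ext = qΔV = (-5.49×10⁻⁶ C)(9.55×10⁴ V) = -0.524 J.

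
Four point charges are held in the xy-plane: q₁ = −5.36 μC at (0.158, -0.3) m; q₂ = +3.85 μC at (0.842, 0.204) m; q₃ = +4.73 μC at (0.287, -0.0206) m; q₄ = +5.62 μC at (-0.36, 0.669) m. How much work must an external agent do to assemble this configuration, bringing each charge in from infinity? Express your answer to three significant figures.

-0.528 J

The work to assemble the configuration equals its total potential energy, U = Σ kqᵢqⱼ/rᵢⱼ over all pairs.
Pair separations: r₁₂ = 0.850 m, r₁₃ = 0.308 m, r₁₄ = 1.10 m, r₂₃ = 0.599 m, r₂₄ = 1.29 m, r₃₄ = 0.946 m.
Summing all 6 pair terms gives U = -0.528 J.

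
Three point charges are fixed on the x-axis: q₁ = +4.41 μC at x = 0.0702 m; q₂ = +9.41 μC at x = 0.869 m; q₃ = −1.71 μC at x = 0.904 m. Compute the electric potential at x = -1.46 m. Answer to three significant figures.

5.57×10⁴ V

The total potential is the scalar sum of each charge's contribution, V = Σ kqᵢ/rᵢ.
Distances from the field point to each charge: r₁ = 1.53 m, r₂ = 2.33 m, r₃ = 2.36 m.
V = k[(4.41×10⁻⁶)/(1.53) + (9.41×10⁻⁶)/(2.33) + (-1.71×10⁻⁶)/(2.36)] = 5.57×10⁴ V.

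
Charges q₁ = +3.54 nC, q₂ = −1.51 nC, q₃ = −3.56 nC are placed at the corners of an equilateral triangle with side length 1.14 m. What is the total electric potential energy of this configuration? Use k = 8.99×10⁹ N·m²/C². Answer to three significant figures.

The assembly work is the sum of pairwise potential energies, U = Σ_{i<j} kqᵢqⱼ/rᵢⱼ.
All three pair separations equal the side length, 1.14 m.
U = (-4.22×10⁻⁸) + (-9.94×10⁻⁸) + (4.24×10⁻⁸) = -9.91×10⁻⁸ J.

-9.91×10⁻⁸ J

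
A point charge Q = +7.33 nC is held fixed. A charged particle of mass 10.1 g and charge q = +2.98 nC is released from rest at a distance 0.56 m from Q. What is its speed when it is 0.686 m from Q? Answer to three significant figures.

3.57×10⁻³ m/s

Only the electrostatic force acts, so mechanical energy is conserved: ½mv² = U₁ − U₂ = kQq(1/r₁ − 1/r₂).
U₁ − U₂ = (8.99×10⁹ N·m²/C²)(7.33×10⁻⁹ C)(2.98×10⁻⁹ C)(1/0.560 − 1/0.686) = 6.44×10⁻⁸ J.
v = √(2·6.44×10⁻⁸/0.0101) = 3.57×10⁻³ m/s.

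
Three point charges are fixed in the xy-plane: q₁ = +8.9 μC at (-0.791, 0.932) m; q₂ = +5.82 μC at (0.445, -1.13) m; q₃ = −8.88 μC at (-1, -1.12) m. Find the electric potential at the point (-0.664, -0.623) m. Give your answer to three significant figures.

-3.89×10⁴ V

The total potential is the scalar sum of each charge's contribution, V = Σ kqᵢ/rᵢ.
Distances from the field point to each charge: r₁ = 1.56 m, r₂ = 1.22 m, r₃ = 0.600 m.
V = k[(8.90×10⁻⁶)/(1.56) + (5.82×10⁻⁶)/(1.22) + (-8.88×10⁻⁶)/(0.600)] = -3.89×10⁴ V.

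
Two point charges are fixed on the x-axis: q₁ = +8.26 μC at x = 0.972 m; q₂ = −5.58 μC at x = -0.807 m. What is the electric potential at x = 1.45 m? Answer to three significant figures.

1.33×10⁵ V

Electric potential is a scalar, so the contributions from each charge add algebraically: V = Σ kqᵢ/rᵢ.
Distances from the field point to each charge: r₁ = 0.478 m, r₂ = 2.26 m.
V = k[(8.26×10⁻⁶)/(0.478) + (-5.58×10⁻⁶)/(2.26)] = 1.33×10⁵ V.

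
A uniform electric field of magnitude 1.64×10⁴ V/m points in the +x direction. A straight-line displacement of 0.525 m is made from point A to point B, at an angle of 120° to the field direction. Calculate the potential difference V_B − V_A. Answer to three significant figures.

Only the component of displacement along E changes the potential: ΔV = −E·d·cosθ.
ΔV = −(1.64×10⁴ V/m)(0.525 m)cos120° = 4300 V.

4300 V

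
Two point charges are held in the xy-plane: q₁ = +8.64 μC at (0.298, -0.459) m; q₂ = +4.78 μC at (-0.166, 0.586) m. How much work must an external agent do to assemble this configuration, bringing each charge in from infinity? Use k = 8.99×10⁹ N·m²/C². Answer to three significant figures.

The assembly work is the sum of pairwise potential energies, U = Σ_{i<j} kqᵢqⱼ/rᵢⱼ.
Pair separations: r₁₂ = 1.14 m.
U = (0.325) = 0.325 J.

0.325 J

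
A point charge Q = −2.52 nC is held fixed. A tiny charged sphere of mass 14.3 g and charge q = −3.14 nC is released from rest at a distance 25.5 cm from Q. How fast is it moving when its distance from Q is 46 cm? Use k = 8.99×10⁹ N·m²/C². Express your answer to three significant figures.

4.17×10⁻³ m/s

Only the electrostatic force acts, so mechanical energy is conserved: ½mv² = U₁ − U₂ = kQq(1/r₁ − 1/r₂).
U₁ − U₂ = (8.99×10⁹ N·m²/C²)(-2.52×10⁻⁹ C)(-3.14×10⁻⁹ C)(1/0.255 − 1/0.460) = 1.24×10⁻⁷ J.
v = √(2·1.24×10⁻⁷/0.0143) = 4.17×10⁻³ m/s.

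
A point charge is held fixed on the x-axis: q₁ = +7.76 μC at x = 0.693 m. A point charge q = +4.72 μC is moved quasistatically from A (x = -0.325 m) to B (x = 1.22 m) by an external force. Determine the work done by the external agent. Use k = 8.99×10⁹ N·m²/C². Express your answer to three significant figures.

0.301 J

For quasistatic motion the external work equals the change in potential energy: W_ext = qΔV = q(V_B − V_A).
At A: distance to the source charge is 1.02 m; V_A = kq₁/r = 6.85×10⁴ V.
At B: distance to the source charge is 0.527 m; V_B = kq₁/r = 1.32×10⁵ V.
ΔV = V_B − V_A = 6.38×10⁴ V.
W_ext = qΔV = (4.72×10⁻⁶ C)(6.38×10⁴ V) = 0.301 J.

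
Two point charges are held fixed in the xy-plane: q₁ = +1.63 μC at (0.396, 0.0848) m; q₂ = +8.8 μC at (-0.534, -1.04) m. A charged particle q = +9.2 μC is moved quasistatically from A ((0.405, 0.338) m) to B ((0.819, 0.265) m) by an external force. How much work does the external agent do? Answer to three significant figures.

For quasistatic motion the external work equals the change in potential energy: W_ext = qΔV = q(V_B − V_A).
At A: distances to the source charges are 0.253 m, 1.67 m; V_A = Σ kqᵢ/rᵢ = 1.05×10⁵ V.
At B: distances to the source charges are 0.460 m, 1.88 m; V_B = Σ kqᵢ/rᵢ = 7.40×10⁴ V.
ΔV = V_B − V_A = -3.13×10⁴ V.
W_ext = qΔV = (9.20×10⁻⁶ C)(-3.13×10⁴ V) = -0.288 J.

-0.288 J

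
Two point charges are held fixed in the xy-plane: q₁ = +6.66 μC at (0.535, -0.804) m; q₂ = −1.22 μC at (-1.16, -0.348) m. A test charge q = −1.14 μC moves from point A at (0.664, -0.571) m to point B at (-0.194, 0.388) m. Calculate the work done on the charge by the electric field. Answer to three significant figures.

The work done by the electric force is W_field = −ΔU = −q(V_B − V_A) = q(V_A − V_B).
At A: distances to the source charges are 0.266 m, 1.84 m; V_A = Σ kqᵢ/rᵢ = 2.19×10⁵ V.
At B: distances to the source charges are 1.40 m, 1.21 m; V_B = Σ kqᵢ/rᵢ = 3.38×10⁴ V.
ΔV = V_B − V_A = -1.85×10⁵ V.
W_field = −qΔV = −(-1.14×10⁻⁶ C)(-1.85×10⁵ V) = -0.211 J.

-0.211 J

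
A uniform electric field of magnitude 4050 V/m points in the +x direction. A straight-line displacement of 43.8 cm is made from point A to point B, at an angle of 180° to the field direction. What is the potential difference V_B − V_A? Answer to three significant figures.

Only the component of displacement along E changes the potential: ΔV = −E·d·cosθ.
ΔV = −(4050 V/m)(0.438 m)cos180° = 1770 V.

1770 V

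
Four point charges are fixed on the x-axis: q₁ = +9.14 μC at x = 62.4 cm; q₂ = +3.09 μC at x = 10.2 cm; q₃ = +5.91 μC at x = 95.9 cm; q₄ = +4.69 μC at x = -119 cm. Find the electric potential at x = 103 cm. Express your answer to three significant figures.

The total potential is the scalar sum of each charge's contribution, V = Σ kqᵢ/rᵢ.
Distances from the field point to each charge: r₁ = 0.406 m, r₂ = 0.928 m, r₃ = 0.0710 m, r₄ = 2.22 m.
V = k[(9.14×10⁻⁶)/(0.406) + (3.09×10⁻⁶)/(0.928) + (5.91×10⁻⁶)/(0.0710) + (4.69×10⁻⁶)/(2.22)] = 1.00×10⁶ V.

1.00×10⁶ V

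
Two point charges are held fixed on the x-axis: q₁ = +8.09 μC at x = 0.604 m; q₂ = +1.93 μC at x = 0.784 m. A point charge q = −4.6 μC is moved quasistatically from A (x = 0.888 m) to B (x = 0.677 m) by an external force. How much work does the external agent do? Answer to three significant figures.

-3.38 J

For quasistatic motion the external work equals the change in potential energy: W_ext = qΔV = q(V_B − V_A).
At A: distances to the source charges are 0.284 m, 0.104 m; V_A = Σ kqᵢ/rᵢ = 4.23×10⁵ V.
At B: distances to the source charges are 0.0730 m, 0.107 m; V_B = Σ kqᵢ/rᵢ = 1.16×10⁶ V.
ΔV = V_B − V_A = 7.36×10⁵ V.
W_ext = qΔV = (-4.60×10⁻⁶ C)(7.36×10⁵ V) = -3.38 J.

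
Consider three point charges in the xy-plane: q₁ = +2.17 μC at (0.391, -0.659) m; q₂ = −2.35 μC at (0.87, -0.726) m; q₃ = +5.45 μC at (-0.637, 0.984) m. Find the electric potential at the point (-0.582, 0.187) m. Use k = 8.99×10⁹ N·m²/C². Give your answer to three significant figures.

6.41×10⁴ V

The total potential is the scalar sum of each charge's contribution, V = Σ kqᵢ/rᵢ.
Distances from the field point to each charge: r₁ = 1.29 m, r₂ = 1.72 m, r₃ = 0.799 m.
V = k[(2.17×10⁻⁶)/(1.29) + (-2.35×10⁻⁶)/(1.72) + (5.45×10⁻⁶)/(0.799)] = 6.41×10⁴ V.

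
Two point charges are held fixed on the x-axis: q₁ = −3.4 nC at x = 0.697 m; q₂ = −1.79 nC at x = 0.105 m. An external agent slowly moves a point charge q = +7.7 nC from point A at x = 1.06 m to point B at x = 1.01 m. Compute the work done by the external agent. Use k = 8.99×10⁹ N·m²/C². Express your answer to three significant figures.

For quasistatic motion the external work equals the change in potential energy: W_ext = qΔV = q(V_B − V_A).
At A: distances to the source charges are 0.363 m, 0.955 m; V_A = Σ kqᵢ/rᵢ = -101 V.
At B: distances to the source charges are 0.313 m, 0.905 m; V_B = Σ kqᵢ/rᵢ = -115 V.
ΔV = V_B − V_A = -14.4 V.
W_ext = qΔV = (7.70×10⁻⁹ C)(-14.4 V) = -1.11×10⁻⁷ J.

-1.11×10⁻⁷ J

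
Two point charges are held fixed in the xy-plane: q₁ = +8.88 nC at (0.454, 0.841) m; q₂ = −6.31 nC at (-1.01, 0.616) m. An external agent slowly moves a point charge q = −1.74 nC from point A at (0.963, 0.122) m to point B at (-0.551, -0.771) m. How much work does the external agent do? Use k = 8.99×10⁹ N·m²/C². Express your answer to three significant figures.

1.04×10⁻⁷ J

For quasistatic motion the external work equals the change in potential energy: W_ext = qΔV = q(V_B − V_A).
At A: distances to the source charges are 0.881 m, 2.03 m; V_A = Σ kqᵢ/rᵢ = 62.7 V.
At B: distances to the source charges are 1.90 m, 1.46 m; V_B = Σ kqᵢ/rᵢ = 3.20 V.
ΔV = V_B − V_A = -59.5 V.
W_ext = qΔV = (-1.74×10⁻⁹ C)(-59.5 V) = 1.04×10⁻⁷ J.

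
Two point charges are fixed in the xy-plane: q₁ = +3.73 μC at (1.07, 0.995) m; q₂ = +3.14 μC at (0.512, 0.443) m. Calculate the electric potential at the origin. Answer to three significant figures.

6.46×10⁴ V

Electric potential is a scalar, so the contributions from each charge add algebraically: V = Σ kqᵢ/rᵢ.
Distances from the field point to each charge: r₁ = 1.46 m, r₂ = 0.677 m.
V = k[(3.73×10⁻⁶)/(1.46) + (3.14×10⁻⁶)/(0.677)] = 6.46×10⁴ V.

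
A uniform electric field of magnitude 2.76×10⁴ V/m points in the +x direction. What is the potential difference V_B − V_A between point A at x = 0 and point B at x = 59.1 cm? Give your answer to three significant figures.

-1.63×10⁴ V

In a uniform field, potential decreases in the direction of E: V_B − V_A = −E·Δx.
V_B − V_A = −(2.76×10⁴ V/m)(0.591 m) = -1.63×10⁴ V.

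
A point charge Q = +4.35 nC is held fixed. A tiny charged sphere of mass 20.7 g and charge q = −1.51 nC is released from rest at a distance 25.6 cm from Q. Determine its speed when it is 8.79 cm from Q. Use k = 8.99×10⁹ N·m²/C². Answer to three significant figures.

Only the electrostatic force acts, so mechanical energy is conserved: ½mv² = U₁ − U₂ = kQq(1/r₁ − 1/r₂).
U₁ − U₂ = (8.99×10⁹ N·m²/C²)(4.35×10⁻⁹ C)(-1.51×10⁻⁹ C)(1/0.256 − 1/0.0879) = 4.41×10⁻⁷ J.
v = √(2·4.41×10⁻⁷/0.0207) = 6.53×10⁻³ m/s.

6.53×10⁻³ m/s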